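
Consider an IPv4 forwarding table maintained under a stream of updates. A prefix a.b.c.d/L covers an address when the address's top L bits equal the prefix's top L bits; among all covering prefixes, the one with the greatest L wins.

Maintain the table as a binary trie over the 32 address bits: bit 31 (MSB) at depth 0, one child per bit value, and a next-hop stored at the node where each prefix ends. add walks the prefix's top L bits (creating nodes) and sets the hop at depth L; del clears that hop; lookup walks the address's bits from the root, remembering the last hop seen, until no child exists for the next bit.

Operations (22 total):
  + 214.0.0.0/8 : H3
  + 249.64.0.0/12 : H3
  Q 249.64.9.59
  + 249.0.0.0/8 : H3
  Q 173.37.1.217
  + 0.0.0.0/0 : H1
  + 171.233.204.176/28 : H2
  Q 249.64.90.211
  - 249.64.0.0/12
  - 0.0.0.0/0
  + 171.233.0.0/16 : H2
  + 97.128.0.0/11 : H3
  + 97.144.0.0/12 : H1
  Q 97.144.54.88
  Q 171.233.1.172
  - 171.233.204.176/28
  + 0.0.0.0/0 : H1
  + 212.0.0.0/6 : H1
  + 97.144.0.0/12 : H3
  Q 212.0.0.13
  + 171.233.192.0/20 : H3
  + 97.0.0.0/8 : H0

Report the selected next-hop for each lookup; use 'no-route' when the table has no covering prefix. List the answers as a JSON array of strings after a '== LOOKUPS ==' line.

Apply in order:
  + 214.0.0.0/8 (H3) depth=8
  + 249.64.0.0/12 (H3) depth=12
  Q 249.64.9.59: descend 111110010100 ; hops seen [H3] ; pick H3
  + 249.0.0.0/8 (H3) depth=8
  Q 173.37.1.217: descend 1 ; hops seen [∅] ; pick no-route
  + 0.0.0.0/0 (H1) depth=0
  + 171.233.204.176/28 (H2) depth=28
  Q 249.64.90.211: descend 111110010100 ; hops seen [H1,H3,H3] ; pick H3
  - 249.64.0.0/12 clear@12
  - 0.0.0.0/0 clear@0
  + 171.233.0.0/16 (H2) depth=16
  + 97.128.0.0/11 (H3) depth=11
  + 97.144.0.0/12 (H1) depth=12
  Q 97.144.54.88: descend 011000011001 ; hops seen [H3,H1] ; pick H1
  Q 171.233.1.172: descend 1010101111101001 ; hops seen [H2] ; pick H2
  - 171.233.204.176/28 clear@28
  + 0.0.0.0/0 (H1) depth=0
  + 212.0.0.0/6 (H1) depth=6
  + 97.144.0.0/12 (H3) depth=12
  Q 212.0.0.13: descend 110101 ; hops seen [H1,H1] ; pick H1
  + 171.233.192.0/20 (H3) depth=20
  + 97.0.0.0/8 (H0) depth=8

== LOOKUPS ==
["H3","no-route","H3","H1","H2","H1"]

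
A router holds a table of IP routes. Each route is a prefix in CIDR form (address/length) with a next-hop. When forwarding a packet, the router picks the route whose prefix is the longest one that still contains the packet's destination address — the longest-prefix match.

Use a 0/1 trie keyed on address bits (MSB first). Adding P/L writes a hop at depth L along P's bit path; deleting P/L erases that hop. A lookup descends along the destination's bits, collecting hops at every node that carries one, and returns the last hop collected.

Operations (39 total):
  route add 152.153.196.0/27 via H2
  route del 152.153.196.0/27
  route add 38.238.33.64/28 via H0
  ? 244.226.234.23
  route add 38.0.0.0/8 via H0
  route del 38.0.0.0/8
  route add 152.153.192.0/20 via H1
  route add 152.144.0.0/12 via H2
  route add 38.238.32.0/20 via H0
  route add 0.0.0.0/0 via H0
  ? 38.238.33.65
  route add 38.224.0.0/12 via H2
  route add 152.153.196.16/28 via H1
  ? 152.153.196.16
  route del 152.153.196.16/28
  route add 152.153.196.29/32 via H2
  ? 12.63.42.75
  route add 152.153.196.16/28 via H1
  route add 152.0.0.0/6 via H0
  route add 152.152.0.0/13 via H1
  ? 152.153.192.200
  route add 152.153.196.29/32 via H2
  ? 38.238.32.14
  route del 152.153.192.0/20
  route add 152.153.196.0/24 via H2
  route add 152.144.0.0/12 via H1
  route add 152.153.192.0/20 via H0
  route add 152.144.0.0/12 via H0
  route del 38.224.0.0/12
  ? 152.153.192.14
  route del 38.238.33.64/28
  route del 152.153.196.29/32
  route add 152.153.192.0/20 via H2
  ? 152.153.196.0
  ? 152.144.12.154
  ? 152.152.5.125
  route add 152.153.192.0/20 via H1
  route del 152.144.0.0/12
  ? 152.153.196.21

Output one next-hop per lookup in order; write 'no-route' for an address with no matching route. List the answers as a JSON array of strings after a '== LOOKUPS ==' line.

Trace:
  + 152.153.196.0/27 (H2) depth=27
  del 152.153.196.0/27 (clear depth 27)
  + 38.238.33.64/28 (H0) depth=28
  lookup 244.226.234.23: bits 1 walk d0:-→d1:- -> no-route
  + 38.0.0.0/8 (H0) depth=8
  del 38.0.0.0/8 (clear depth 8)
  + 152.153.192.0/20 (H1) depth=20
  + 152.144.0.0/12 (H2) depth=12
  + 38.238.32.0/20 (H0) depth=20
  + 0.0.0.0/0 (H0) depth=0
  lookup 38.238.33.65: bits 0010011011101110001000010100 walk d0:H0→d1:-→d2:-→d3:-→d4:-→d5:-→d6:-→d7:-→d8:-→d9:-→d10:-→d11:-→d12:-→d13:-→d14:-→d15:-→d16:-→d17:-→d18:-→d19:-→d20:H0→d21:-→d22:-→d23:-→d24:-→d25:-→d26:-→d27:-→d28:H0 -> H0
  + 38.224.0.0/12 (H2) depth=12
  + 152.153.196.16/28 (H1) depth=28
  lookup 152.153.196.16: bits 1001100010011001110001000001 walk d0:H0→d1:-→d2:-→d3:-→d4:-→d5:-→d6:-→d7:-→d8:-→d9:-→d10:-→d11:-→d12:H2→d13:-→d14:-→d15:-→d16:-→d17:-→d18:-→d19:-→d20:H1→d21:-→d22:-→d23:-→d24:-→d25:-→d26:-→d27:-→d28:H1 -> H1
  del 152.153.196.16/28 (clear depth 28)
  + 152.153.196.29/32 (H2) depth=32
  lookup 12.63.42.75: bits 00 walk d0:H0→d1:-→d2:- -> H0
  + 152.153.196.16/28 (H1) depth=28
  + 152.0.0.0/6 (H0) depth=6
  + 152.152.0.0/13 (H1) depth=13
  lookup 152.153.192.200: bits 100110001001100111000 walk d0:H0→d1:-→d2:-→d3:-→d4:-→d5:-→d6:H0→d7:-→d8:-→d9:-→d10:-→d11:-→d12:H2→d13:H1→d14:-→d15:-→d16:-→d17:-→d18:-→d19:-→d20:H1→d21:- -> H1
  + 152.153.196.29/32 (H2) depth=32
  lookup 38.238.32.14: bits 00100110111011100010000 walk d0:H0→d1:-→d2:-→d3:-→d4:-→d5:-→d6:-→d7:-→d8:-→d9:-→d10:-→d11:-→d12:H2→d13:-→d14:-→d15:-→d16:-→d17:-→d18:-→d19:-→d20:H0→d21:-→d22:-→d23:- -> H0
  del 152.153.192.0/20 (clear depth 20)
  + 152.153.196.0/24 (H2) depth=24
  + 152.144.0.0/12 (H1) depth=12
  + 152.153.192.0/20 (H0) depth=20
  + 152.144.0.0/12 (H0) depth=12
  del 38.224.0.0/12 (clear depth 12)
  lookup 152.153.192.14: bits 100110001001100111000 walk d0:H0→d1:-→d2:-→d3:-→d4:-→d5:-→d6:H0→d7:-→d8:-→d9:-→d10:-→d11:-→d12:H0→d13:H1→d14:-→d15:-→d16:-→d17:-→d18:-→d19:-→d20:H0→d21:- -> H0
  del 38.238.33.64/28 (clear depth 28)
  del 152.153.196.29/32 (clear depth 32)
  + 152.153.192.0/20 (H2) depth=20
  lookup 152.153.196.0: bits 100110001001100111000100000 walk d0:H0→d1:-→d2:-→d3:-→d4:-→d5:-→d6:H0→d7:-→d8:-→d9:-→d10:-→d11:-→d12:H0→d13:H1→d14:-→d15:-→d16:-→d17:-→d18:-→d19:-→d20:H2→d21:-→d22:-→d23:-→d24:H2→d25:-→d26:-→d27:- -> H2
  lookup 152.144.12.154: bits 100110001001 walk d0:H0→d1:-→d2:-→d3:-→d4:-→d5:-→d6:H0→d7:-→d8:-→d9:-→d10:-→d11:-→d12:H0 -> H0
  lookup 152.152.5.125: bits 100110001001100 walk d0:H0→d1:-→d2:-→d3:-→d4:-→d5:-→d6:H0→d7:-→d8:-→d9:-→d10:-→d11:-→d12:H0→d13:H1→d14:-→d15:- -> H1
  + 152.153.192.0/20 (H1) depth=20
  del 152.144.0.0/12 (clear depth 12)
  lookup 152.153.196.21: bits 1001100010011001110001000001 walk d0:H0→d1:-→d2:-→d3:-→d4:-→d5:-→d6:H0→d7:-→d8:-→d9:-→d10:-→d11:-→d12:-→d13:H1→d14:-→d15:-→d16:-→d17:-→d18:-→d19:-→d20:H1→d21:-→d22:-→d23:-→d24:H2→d25:-→d26:-→d27:-→d28:H1 -> H1

== LOOKUPS ==
["no-route","H0","H1","H0","H1","H0","H0","H2","H0","H1","H1"]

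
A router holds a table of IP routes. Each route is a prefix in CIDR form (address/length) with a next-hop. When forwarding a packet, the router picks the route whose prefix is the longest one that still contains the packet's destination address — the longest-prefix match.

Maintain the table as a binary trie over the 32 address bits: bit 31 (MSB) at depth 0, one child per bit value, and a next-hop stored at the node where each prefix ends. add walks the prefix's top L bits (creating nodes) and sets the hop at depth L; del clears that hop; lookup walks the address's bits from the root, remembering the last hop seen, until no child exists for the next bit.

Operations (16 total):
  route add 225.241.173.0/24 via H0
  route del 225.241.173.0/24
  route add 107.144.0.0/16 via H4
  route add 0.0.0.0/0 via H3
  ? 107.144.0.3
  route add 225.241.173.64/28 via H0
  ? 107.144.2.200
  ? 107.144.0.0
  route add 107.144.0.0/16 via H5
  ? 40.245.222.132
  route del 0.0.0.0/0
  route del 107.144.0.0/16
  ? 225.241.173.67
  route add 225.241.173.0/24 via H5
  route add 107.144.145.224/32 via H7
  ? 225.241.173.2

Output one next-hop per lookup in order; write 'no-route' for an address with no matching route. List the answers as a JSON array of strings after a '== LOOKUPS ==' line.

Apply in order:
  add 225.241.173.0/24 -> H0 at depth 24
  del 225.241.173.0/24 (clear depth 24)
  add 107.144.0.0/16 -> H4 at depth 16
  add 0.0.0.0/0 -> H3 at depth 0
  lookup 107.144.0.3: bits 0110101110010000 walk d0:H3→d1:-→d2:-→d3:-→d4:-→d5:-→d6:-→d7:-→d8:-→d9:-→d10:-→d11:-→d12:-→d13:-→d14:-→d15:-→d16:H4 -> H4
  add 225.241.173.64/28 -> H0 at depth 28
  lookup 107.144.2.200: bits 0110101110010000 walk d0:H3→d1:-→d2:-→d3:-→d4:-→d5:-→d6:-→d7:-→d8:-→d9:-→d10:-→d11:-→d12:-→d13:-→d14:-→d15:-→d16:H4 -> H4
  lookup 107.144.0.0: bits 0110101110010000 walk d0:H3→d1:-→d2:-→d3:-→d4:-→d5:-→d6:-→d7:-→d8:-→d9:-→d10:-→d11:-→d12:-→d13:-→d14:-→d15:-→d16:H4 -> H4
  add 107.144.0.0/16 -> H5 at depth 16
  lookup 40.245.222.132: bits 0 walk d0:H3→d1:- -> H3
  del 0.0.0.0/0 (clear depth 0)
  del 107.144.0.0/16 (clear depth 16)
  lookup 225.241.173.67: bits 1110000111110001101011010100 walk d0:-→d1:-→d2:-→d3:-→d4:-→d5:-→d6:-→d7:-→d8:-→d9:-→d10:-→d11:-→d12:-→d13:-→d14:-→d15:-→d16:-→d17:-→d18:-→d19:-→d20:-→d21:-→d22:-→d23:-→d24:-→d25:-→d26:-→d27:-→d28:H0 -> H0
  add 225.241.173.0/24 -> H5 at depth 24
  add 107.144.145.224/32 -> H7 at depth 32
  lookup 225.241.173.2: bits 1110000111110001101011010 walk d0:-→d1:-→d2:-→d3:-→d4:-→d5:-→d6:-→d7:-→d8:-→d9:-→d10:-→d11:-→d12:-→d13:-→d14:-→d15:-→d16:-→d17:-→d18:-→d19:-→d20:-→d21:-→d22:-→d23:-→d24:H5→d25:- -> H5

== LOOKUPS ==
["H4","H4","H4","H3","H0","H5"]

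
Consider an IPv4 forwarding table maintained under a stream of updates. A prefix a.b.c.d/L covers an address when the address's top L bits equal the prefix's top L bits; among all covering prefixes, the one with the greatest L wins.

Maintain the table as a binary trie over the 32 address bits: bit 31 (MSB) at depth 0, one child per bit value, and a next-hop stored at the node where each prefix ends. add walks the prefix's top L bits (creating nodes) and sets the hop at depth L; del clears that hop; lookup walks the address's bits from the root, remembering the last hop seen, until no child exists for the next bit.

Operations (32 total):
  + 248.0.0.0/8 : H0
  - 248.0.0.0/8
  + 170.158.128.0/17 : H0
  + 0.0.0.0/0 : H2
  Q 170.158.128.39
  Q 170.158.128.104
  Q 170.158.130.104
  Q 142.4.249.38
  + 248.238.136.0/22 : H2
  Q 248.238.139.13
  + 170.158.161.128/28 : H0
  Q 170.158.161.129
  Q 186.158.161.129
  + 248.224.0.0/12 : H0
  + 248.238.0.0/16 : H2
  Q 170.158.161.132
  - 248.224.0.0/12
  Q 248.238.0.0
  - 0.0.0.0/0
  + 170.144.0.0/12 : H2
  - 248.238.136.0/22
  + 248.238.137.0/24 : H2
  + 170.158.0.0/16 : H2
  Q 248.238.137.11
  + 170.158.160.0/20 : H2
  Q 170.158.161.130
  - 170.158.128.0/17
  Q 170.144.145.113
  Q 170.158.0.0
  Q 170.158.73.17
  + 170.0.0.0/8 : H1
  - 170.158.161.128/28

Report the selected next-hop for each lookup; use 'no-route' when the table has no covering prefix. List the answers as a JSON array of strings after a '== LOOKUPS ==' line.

Trace:
  add 248.0.0.0/8 -> H0 at depth 8
  - 248.0.0.0/8 clear@8
  add 170.158.128.0/17 -> H0 at depth 17
  add 0.0.0.0/0 -> H2 at depth 0
  ? 170.158.128.39  path d0:H2→d1:-→d2:-→d3:-→d4:-→d5:-→d6:-→d7:-→d8:-→d9:-→d10:-→d11:-→d12:-→d13:-→d14:-→d15:-→d16:-→d17:H0  best=H0
  ? 170.158.128.104  path d0:H2→d1:-→d2:-→d3:-→d4:-→d5:-→d6:-→d7:-→d8:-→d9:-→d10:-→d11:-→d12:-→d13:-→d14:-→d15:-→d16:-→d17:H0  best=H0
  ? 170.158.130.104  path d0:H2→d1:-→d2:-→d3:-→d4:-→d5:-→d6:-→d7:-→d8:-→d9:-→d10:-→d11:-→d12:-→d13:-→d14:-→d15:-→d16:-→d17:H0  best=H0
  ? 142.4.249.38  path d0:H2→d1:-→d2:-  best=H2
  add 248.238.136.0/22 -> H2 at depth 22
  ? 248.238.139.13  path d0:H2→d1:-→d2:-→d3:-→d4:-→d5:-→d6:-→d7:-→d8:-→d9:-→d10:-→d11:-→d12:-→d13:-→d14:-→d15:-→d16:-→d17:-→d18:-→d19:-→d20:-→d21:-→d22:H2  best=H2
  add 170.158.161.128/28 -> H0 at depth 28
  ? 170.158.161.129  path d0:H2→d1:-→d2:-→d3:-→d4:-→d5:-→d6:-→d7:-→d8:-→d9:-→d10:-→d11:-→d12:-→d13:-→d14:-→d15:-→d16:-→d17:H0→d18:-→d19:-→d20:-→d21:-→d22:-→d23:-→d24:-→d25:-→d26:-→d27:-→d28:H0  best=H0
  ? 186.158.161.129  path d0:H2→d1:-→d2:-→d3:-  best=H2
  add 248.224.0.0/12 -> H0 at depth 12
  add 248.238.0.0/16 -> H2 at depth 16
  ? 170.158.161.132  path d0:H2→d1:-→d2:-→d3:-→d4:-→d5:-→d6:-→d7:-→d8:-→d9:-→d10:-→d11:-→d12:-→d13:-→d14:-→d15:-→d16:-→d17:H0→d18:-→d19:-→d20:-→d21:-→d22:-→d23:-→d24:-→d25:-→d26:-→d27:-→d28:H0  best=H0
  - 248.224.0.0/12 clear@12
  ? 248.238.0.0  path d0:H2→d1:-→d2:-→d3:-→d4:-→d5:-→d6:-→d7:-→d8:-→d9:-→d10:-→d11:-→d12:-→d13:-→d14:-→d15:-→d16:H2  best=H2
  - 0.0.0.0/0 clear@0
  add 170.144.0.0/12 -> H2 at depth 12
  - 248.238.136.0/22 clear@22
  add 248.238.137.0/24 -> H2 at depth 24
  add 170.158.0.0/16 -> H2 at depth 16
  ? 248.238.137.11  path d0:-→d1:-→d2:-→d3:-→d4:-→d5:-→d6:-→d7:-→d8:-→d9:-→d10:-→d11:-→d12:-→d13:-→d14:-→d15:-→d16:H2→d17:-→d18:-→d19:-→d20:-→d21:-→d22:-→d23:-→d24:H2  best=H2
  add 170.158.160.0/20 -> H2 at depth 20
  ? 170.158.161.130  path d0:-→d1:-→d2:-→d3:-→d4:-→d5:-→d6:-→d7:-→d8:-→d9:-→d10:-→d11:-→d12:H2→d13:-→d14:-→d15:-→d16:H2→d17:H0→d18:-→d19:-→d20:H2→d21:-→d22:-→d23:-→d24:-→d25:-→d26:-→d27:-→d28:H0  best=H0
  - 170.158.128.0/17 clear@17
  ? 170.144.145.113  path d0:-→d1:-→d2:-→d3:-→d4:-→d5:-→d6:-→d7:-→d8:-→d9:-→d10:-→d11:-→d12:H2  best=H2
  ? 170.158.0.0  path d0:-→d1:-→d2:-→d3:-→d4:-→d5:-→d6:-→d7:-→d8:-→d9:-→d10:-→d11:-→d12:H2→d13:-→d14:-→d15:-→d16:H2  best=H2
  ? 170.158.73.17  path d0:-→d1:-→d2:-→d3:-→d4:-→d5:-→d6:-→d7:-→d8:-→d9:-→d10:-→d11:-→d12:H2→d13:-→d14:-→d15:-→d16:H2  best=H2
  add 170.0.0.0/8 -> H1 at depth 8
  - 170.158.161.128/28 clear@28

== LOOKUPS ==
["H0","H0","H0","H2","H2","H0","H2","H0","H2","H2","H0","H2","H2","H2"]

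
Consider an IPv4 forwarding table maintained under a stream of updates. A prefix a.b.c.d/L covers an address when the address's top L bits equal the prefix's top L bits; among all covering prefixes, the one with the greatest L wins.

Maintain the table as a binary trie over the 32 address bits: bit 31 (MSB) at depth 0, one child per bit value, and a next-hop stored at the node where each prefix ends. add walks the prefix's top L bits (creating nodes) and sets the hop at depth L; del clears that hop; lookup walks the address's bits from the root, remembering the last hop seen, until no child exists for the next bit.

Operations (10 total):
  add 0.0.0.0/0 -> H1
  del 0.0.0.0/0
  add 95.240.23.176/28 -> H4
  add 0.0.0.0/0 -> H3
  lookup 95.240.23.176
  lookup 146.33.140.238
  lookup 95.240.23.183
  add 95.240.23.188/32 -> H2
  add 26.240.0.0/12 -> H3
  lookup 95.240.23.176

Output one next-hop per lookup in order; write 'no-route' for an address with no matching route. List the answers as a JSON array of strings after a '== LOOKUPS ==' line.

Apply in order:
  add 0.0.0.0/0 -> H1 at depth 0
  del 0.0.0.0/0 (clear depth 0)
  add 95.240.23.176/28 -> H4 at depth 28
  add 0.0.0.0/0 -> H3 at depth 0
  lookup 95.240.23.176: bits 0101111111110000000101111011 walk d0:H3→d1:-→d2:-→d3:-→d4:-→d5:-→d6:-→d7:-→d8:-→d9:-→d10:-→d11:-→d12:-→d13:-→d14:-→d15:-→d16:-→d17:-→d18:-→d19:-→d20:-→d21:-→d22:-→d23:-→d24:-→d25:-→d26:-→d27:-→d28:H4 -> H4
  lookup 146.33.140.238: bits ε walk d0:H3 -> H3
  lookup 95.240.23.183: bits 0101111111110000000101111011 walk d0:H3→d1:-→d2:-→d3:-→d4:-→d5:-→d6:-→d7:-→d8:-→d9:-→d10:-→d11:-→d12:-→d13:-→d14:-→d15:-→d16:-→d17:-→d18:-→d19:-→d20:-→d21:-→d22:-→d23:-→d24:-→d25:-→d26:-→d27:-→d28:H4 -> H4
  add 95.240.23.188/32 -> H2 at depth 32
  add 26.240.0.0/12 -> H3 at depth 12
  lookup 95.240.23.176: bits 0101111111110000000101111011 walk d0:H3→d1:-→d2:-→d3:-→d4:-→d5:-→d6:-→d7:-→d8:-→d9:-→d10:-→d11:-→d12:-→d13:-→d14:-→d15:-→d16:-→d17:-→d18:-→d19:-→d20:-→d21:-→d22:-→d23:-→d24:-→d25:-→d26:-→d27:-→d28:H4 -> H4

== LOOKUPS ==
["H4","H3","H4","H4"]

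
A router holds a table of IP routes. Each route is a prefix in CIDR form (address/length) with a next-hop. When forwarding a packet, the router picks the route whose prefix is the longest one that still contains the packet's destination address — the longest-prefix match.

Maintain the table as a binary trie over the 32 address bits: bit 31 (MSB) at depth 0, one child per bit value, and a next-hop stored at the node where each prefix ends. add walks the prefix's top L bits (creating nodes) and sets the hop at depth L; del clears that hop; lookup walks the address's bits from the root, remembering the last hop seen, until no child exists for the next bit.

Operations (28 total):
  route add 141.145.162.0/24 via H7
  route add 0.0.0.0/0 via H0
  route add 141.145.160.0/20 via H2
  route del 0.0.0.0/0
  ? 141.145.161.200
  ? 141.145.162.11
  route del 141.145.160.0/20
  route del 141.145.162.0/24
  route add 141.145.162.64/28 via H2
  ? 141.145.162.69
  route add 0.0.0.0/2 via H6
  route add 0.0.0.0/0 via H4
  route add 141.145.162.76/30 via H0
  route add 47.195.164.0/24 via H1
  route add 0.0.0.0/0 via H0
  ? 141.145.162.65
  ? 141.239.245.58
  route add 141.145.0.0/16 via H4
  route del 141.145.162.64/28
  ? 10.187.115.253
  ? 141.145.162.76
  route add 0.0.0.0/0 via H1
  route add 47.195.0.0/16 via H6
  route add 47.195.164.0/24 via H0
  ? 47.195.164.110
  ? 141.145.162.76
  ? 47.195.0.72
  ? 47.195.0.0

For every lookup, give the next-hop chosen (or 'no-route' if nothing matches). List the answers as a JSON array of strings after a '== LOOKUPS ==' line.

Process each operation:
  add 141.145.162.0/24 -> H7 at depth 24
  add 0.0.0.0/0 -> H0 at depth 0
  add 141.145.160.0/20 -> H2 at depth 20
  del 0.0.0.0/0 (clear depth 0)
  ? 141.145.161.200  path d0:-→d1:-→d2:-→d3:-→d4:-→d5:-→d6:-→d7:-→d8:-→d9:-→d10:-→d11:-→d12:-→d13:-→d14:-→d15:-→d16:-→d17:-→d18:-→d19:-→d20:H2→d21:-→d22:-  best=H2
  ? 141.145.162.11  path d0:-→d1:-→d2:-→d3:-→d4:-→d5:-→d6:-→d7:-→d8:-→d9:-→d10:-→d11:-→d12:-→d13:-→d14:-→d15:-→d16:-→d17:-→d18:-→d19:-→d20:H2→d21:-→d22:-→d23:-→d24:H7  best=H7
  del 141.145.160.0/20 (clear depth 20)
  del 141.145.162.0/24 (clear depth 24)
  add 141.145.162.64/28 -> H2 at depth 28
  ? 141.145.162.69  path d0:-→d1:-→d2:-→d3:-→d4:-→d5:-→d6:-→d7:-→d8:-→d9:-→d10:-→d11:-→d12:-→d13:-→d14:-→d15:-→d16:-→d17:-→d18:-→d19:-→d20:-→d21:-→d22:-→d23:-→d24:-→d25:-→d26:-→d27:-→d28:H2  best=H2
  add 0.0.0.0/2 -> H6 at depth 2
  add 0.0.0.0/0 -> H4 at depth 0
  add 141.145.162.76/30 -> H0 at depth 30
  add 47.195.164.0/24 -> H1 at depth 24
  add 0.0.0.0/0 -> H0 at depth 0
  ? 141.145.162.65  path d0:H0→d1:-→d2:-→d3:-→d4:-→d5:-→d6:-→d7:-→d8:-→d9:-→d10:-→d11:-→d12:-→d13:-→d14:-→d15:-→d16:-→d17:-→d18:-→d19:-→d20:-→d21:-→d22:-→d23:-→d24:-→d25:-→d26:-→d27:-→d28:H2  best=H2
  ? 141.239.245.58  path d0:H0→d1:-→d2:-→d3:-→d4:-→d5:-→d6:-→d7:-→d8:-→d9:-  best=H0
  add 141.145.0.0/16 -> H4 at depth 16
  del 141.145.162.64/28 (clear depth 28)
  ? 10.187.115.253  path d0:H0→d1:-→d2:H6  best=H6
  ? 141.145.162.76  path d0:H0→d1:-→d2:-→d3:-→d4:-→d5:-→d6:-→d7:-→d8:-→d9:-→d10:-→d11:-→d12:-→d13:-→d14:-→d15:-→d16:H4→d17:-→d18:-→d19:-→d20:-→d21:-→d22:-→d23:-→d24:-→d25:-→d26:-→d27:-→d28:-→d29:-→d30:H0  best=H0
  add 0.0.0.0/0 -> H1 at depth 0
  add 47.195.0.0/16 -> H6 at depth 16
  add 47.195.164.0/24 -> H0 at depth 24
  ? 47.195.164.110  path d0:H1→d1:-→d2:H6→d3:-→d4:-→d5:-→d6:-→d7:-→d8:-→d9:-→d10:-→d11:-→d12:-→d13:-→d14:-→d15:-→d16:H6→d17:-→d18:-→d19:-→d20:-→d21:-→d22:-→d23:-→d24:H0  best=H0
  ? 141.145.162.76  path d0:H1→d1:-→d2:-→d3:-→d4:-→d5:-→d6:-→d7:-→d8:-→d9:-→d10:-→d11:-→d12:-→d13:-→d14:-→d15:-→d16:H4→d17:-→d18:-→d19:-→d20:-→d21:-→d22:-→d23:-→d24:-→d25:-→d26:-→d27:-→d28:-→d29:-→d30:H0  best=H0
  ? 47.195.0.72  path d0:H1→d1:-→d2:H6→d3:-→d4:-→d5:-→d6:-→d7:-→d8:-→d9:-→d10:-→d11:-→d12:-→d13:-→d14:-→d15:-→d16:H6  best=H6
  ? 47.195.0.0  path d0:H1→d1:-→d2:H6→d3:-→d4:-→d5:-→d6:-→d7:-→d8:-→d9:-→d10:-→d11:-→d12:-→d13:-→d14:-→d15:-→d16:H6  best=H6

== LOOKUPS ==
["H2","H7","H2","H2","H0","H6","H0","H0","H0","H6","H6"]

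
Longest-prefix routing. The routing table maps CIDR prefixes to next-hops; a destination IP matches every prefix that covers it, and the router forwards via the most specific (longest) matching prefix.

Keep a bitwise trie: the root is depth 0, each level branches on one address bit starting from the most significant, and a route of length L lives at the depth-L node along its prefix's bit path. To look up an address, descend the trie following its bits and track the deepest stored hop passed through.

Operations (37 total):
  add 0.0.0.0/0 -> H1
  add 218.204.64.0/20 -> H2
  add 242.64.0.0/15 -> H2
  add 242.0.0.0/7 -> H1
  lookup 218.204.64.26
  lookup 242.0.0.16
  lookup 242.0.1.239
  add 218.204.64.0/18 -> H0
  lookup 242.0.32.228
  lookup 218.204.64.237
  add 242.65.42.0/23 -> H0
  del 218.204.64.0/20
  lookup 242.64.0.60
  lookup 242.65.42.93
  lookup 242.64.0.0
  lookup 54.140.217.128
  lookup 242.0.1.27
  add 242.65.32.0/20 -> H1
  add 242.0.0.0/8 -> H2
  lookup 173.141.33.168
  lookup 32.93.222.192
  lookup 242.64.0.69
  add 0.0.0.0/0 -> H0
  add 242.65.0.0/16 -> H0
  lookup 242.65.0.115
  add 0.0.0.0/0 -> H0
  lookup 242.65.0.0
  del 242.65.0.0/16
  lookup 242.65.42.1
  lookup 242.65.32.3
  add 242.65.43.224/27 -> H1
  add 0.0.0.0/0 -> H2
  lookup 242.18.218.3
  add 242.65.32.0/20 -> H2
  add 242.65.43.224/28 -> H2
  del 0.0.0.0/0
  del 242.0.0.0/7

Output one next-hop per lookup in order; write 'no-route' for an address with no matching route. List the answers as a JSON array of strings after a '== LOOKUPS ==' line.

Trace:
  add 0.0.0.0/0 -> H1 at depth 0
  add 218.204.64.0/20 -> H2 at depth 20
  add 242.64.0.0/15 -> H2 at depth 15
  add 242.0.0.0/7 -> H1 at depth 7
  Q 218.204.64.26: descend 11011010110011000100 ; hops seen [H1,H2] ; pick H2
  Q 242.0.0.16: descend 111100100 ; hops seen [H1,H1] ; pick H1
  Q 242.0.1.239: descend 111100100 ; hops seen [H1,H1] ; pick H1
  add 218.204.64.0/18 -> H0 at depth 18
  Q 242.0.32.228: descend 111100100 ; hops seen [H1,H1] ; pick H1
  Q 218.204.64.237: descend 11011010110011000100 ; hops seen [H1,H0,H2] ; pick H2
  add 242.65.42.0/23 -> H0 at depth 23
  del 218.204.64.0/20 (clear depth 20)
  Q 242.64.0.60: descend 111100100100000 ; hops seen [H1,H1,H2] ; pick H2
  Q 242.65.42.93: descend 11110010010000010010101 ; hops seen [H1,H1,H2,H0] ; pick H0
  Q 242.64.0.0: descend 111100100100000 ; hops seen [H1,H1,H2] ; pick H2
  Q 54.140.217.128: descend ε ; hops seen [H1] ; pick H1
  Q 242.0.1.27: descend 111100100 ; hops seen [H1,H1] ; pick H1
  add 242.65.32.0/20 -> H1 at depth 20
  add 242.0.0.0/8 -> H2 at depth 8
  Q 173.141.33.168: descend 1 ; hops seen [H1] ; pick H1
  Q 32.93.222.192: descend ε ; hops seen [H1] ; pick H1
  Q 242.64.0.69: descend 111100100100000 ; hops seen [H1,H1,H2,H2] ; pick H2
  add 0.0.0.0/0 -> H0 at depth 0
  add 242.65.0.0/16 -> H0 at depth 16
  Q 242.65.0.115: descend 111100100100000100 ; hops seen [H0,H1,H2,H2,H0] ; pick H0
  add 0.0.0.0/0 -> H0 at depth 0
  Q 242.65.0.0: descend 111100100100000100 ; hops seen [H0,H1,H2,H2,H0] ; pick H0
  del 242.65.0.0/16 (clear depth 16)
  Q 242.65.42.1: descend 11110010010000010010101 ; hops seen [H0,H1,H2,H2,H1,H0] ; pick H0
  Q 242.65.32.3: descend 11110010010000010010 ; hops seen [H0,H1,H2,H2,H1] ; pick H1
  add 242.65.43.224/27 -> H1 at depth 27
  add 0.0.0.0/0 -> H2 at depth 0
  Q 242.18.218.3: descend 111100100 ; hops seen [H2,H1,H2] ; pick H2
  add 242.65.32.0/20 -> H2 at depth 20
  add 242.65.43.224/28 -> H2 at depth 28
  del 0.0.0.0/0 (clear depth 0)
  del 242.0.0.0/7 (clear depth 7)

== LOOKUPS ==
["H2","H1","H1","H1","H2","H2","H0","H2","H1","H1","H1","H1","H2","H0","H0","H0","H1","H2"]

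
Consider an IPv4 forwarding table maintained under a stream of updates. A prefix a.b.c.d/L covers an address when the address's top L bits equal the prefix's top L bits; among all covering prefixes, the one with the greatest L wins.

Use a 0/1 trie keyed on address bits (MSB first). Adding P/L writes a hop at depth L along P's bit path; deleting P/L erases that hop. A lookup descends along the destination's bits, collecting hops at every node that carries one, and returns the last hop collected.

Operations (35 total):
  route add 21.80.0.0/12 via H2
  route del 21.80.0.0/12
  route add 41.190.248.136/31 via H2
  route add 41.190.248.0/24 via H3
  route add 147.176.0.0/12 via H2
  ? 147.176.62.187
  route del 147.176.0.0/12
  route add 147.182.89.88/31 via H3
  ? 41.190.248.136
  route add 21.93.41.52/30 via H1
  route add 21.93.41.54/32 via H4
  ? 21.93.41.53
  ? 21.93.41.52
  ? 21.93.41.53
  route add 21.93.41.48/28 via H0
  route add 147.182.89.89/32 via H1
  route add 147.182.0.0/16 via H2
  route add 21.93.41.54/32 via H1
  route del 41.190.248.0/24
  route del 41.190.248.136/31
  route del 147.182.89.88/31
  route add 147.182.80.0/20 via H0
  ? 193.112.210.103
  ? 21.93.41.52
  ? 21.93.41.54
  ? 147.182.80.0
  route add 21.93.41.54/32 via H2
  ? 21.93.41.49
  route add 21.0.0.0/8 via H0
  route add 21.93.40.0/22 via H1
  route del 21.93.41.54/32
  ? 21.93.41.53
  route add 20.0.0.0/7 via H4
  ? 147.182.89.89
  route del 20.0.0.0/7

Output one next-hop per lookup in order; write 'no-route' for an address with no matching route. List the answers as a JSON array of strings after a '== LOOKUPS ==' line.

Trace:
  + 21.80.0.0/12 (H2) depth=12
  - 21.80.0.0/12 clear@12
  + 41.190.248.136/31 (H2) depth=31
  + 41.190.248.0/24 (H3) depth=24
  + 147.176.0.0/12 (H2) depth=12
  ? 147.176.62.187  path d0:-→d1:-→d2:-→d3:-→d4:-→d5:-→d6:-→d7:-→d8:-→d9:-→d10:-→d11:-→d12:H2  best=H2
  - 147.176.0.0/12 clear@12
  + 147.182.89.88/31 (H3) depth=31
  ? 41.190.248.136  path d0:-→d1:-→d2:-→d3:-→d4:-→d5:-→d6:-→d7:-→d8:-→d9:-→d10:-→d11:-→d12:-→d13:-→d14:-→d15:-→d16:-→d17:-→d18:-→d19:-→d20:-→d21:-→d22:-→d23:-→d24:H3→d25:-→d26:-→d27:-→d28:-→d29:-→d30:-→d31:H2  best=H2
  + 21.93.41.52/30 (H1) depth=30
  + 21.93.41.54/32 (H4) depth=32
  ? 21.93.41.53  path d0:-→d1:-→d2:-→d3:-→d4:-→d5:-→d6:-→d7:-→d8:-→d9:-→d10:-→d11:-→d12:-→d13:-→d14:-→d15:-→d16:-→d17:-→d18:-→d19:-→d20:-→d21:-→d22:-→d23:-→d24:-→d25:-→d26:-→d27:-→d28:-→d29:-→d30:H1  best=H1
  ? 21.93.41.52  path d0:-→d1:-→d2:-→d3:-→d4:-→d5:-→d6:-→d7:-→d8:-→d9:-→d10:-→d11:-→d12:-→d13:-→d14:-→d15:-→d16:-→d17:-→d18:-→d19:-→d20:-→d21:-→d22:-→d23:-→d24:-→d25:-→d26:-→d27:-→d28:-→d29:-→d30:H1  best=H1
  ? 21.93.41.53  path d0:-→d1:-→d2:-→d3:-→d4:-→d5:-→d6:-→d7:-→d8:-→d9:-→d10:-→d11:-→d12:-→d13:-→d14:-→d15:-→d16:-→d17:-→d18:-→d19:-→d20:-→d21:-→d22:-→d23:-→d24:-→d25:-→d26:-→d27:-→d28:-→d29:-→d30:H1  best=H1
  + 21.93.41.48/28 (H0) depth=28
  + 147.182.89.89/32 (H1) depth=32
  + 147.182.0.0/16 (H2) depth=16
  + 21.93.41.54/32 (H1) depth=32
  - 41.190.248.0/24 clear@24
  - 41.190.248.136/31 clear@31
  - 147.182.89.88/31 clear@31
  + 147.182.80.0/20 (H0) depth=20
  ? 193.112.210.103  path d0:-→d1:-  best=no-route
  ? 21.93.41.52  path d0:-→d1:-→d2:-→d3:-→d4:-→d5:-→d6:-→d7:-→d8:-→d9:-→d10:-→d11:-→d12:-→d13:-→d14:-→d15:-→d16:-→d17:-→d18:-→d19:-→d20:-→d21:-→d22:-→d23:-→d24:-→d25:-→d26:-→d27:-→d28:H0→d29:-→d30:H1  best=H1
  ? 21.93.41.54  path d0:-→d1:-→d2:-→d3:-→d4:-→d5:-→d6:-→d7:-→d8:-→d9:-→d10:-→d11:-→d12:-→d13:-→d14:-→d15:-→d16:-→d17:-→d18:-→d19:-→d20:-→d21:-→d22:-→d23:-→d24:-→d25:-→d26:-→d27:-→d28:H0→d29:-→d30:H1→d31:-→d32:H1  best=H1
  ? 147.182.80.0  path d0:-→d1:-→d2:-→d3:-→d4:-→d5:-→d6:-→d7:-→d8:-→d9:-→d10:-→d11:-→d12:-→d13:-→d14:-→d15:-→d16:H2→d17:-→d18:-→d19:-→d20:H0  best=H0
  + 21.93.41.54/32 (H2) depth=32
  ? 21.93.41.49  path d0:-→d1:-→d2:-→d3:-→d4:-→d5:-→d6:-→d7:-→d8:-→d9:-→d10:-→d11:-→d12:-→d13:-→d14:-→d15:-→d16:-→d17:-→d18:-→d19:-→d20:-→d21:-→d22:-→d23:-→d24:-→d25:-→d26:-→d27:-→d28:H0→d29:-  best=H0
  + 21.0.0.0/8 (H0) depth=8
  + 21.93.40.0/22 (H1) depth=22
  - 21.93.41.54/32 clear@32
  ? 21.93.41.53  path d0:-→d1:-→d2:-→d3:-→d4:-→d5:-→d6:-→d7:-→d8:H0→d9:-→d10:-→d11:-→d12:-→d13:-→d14:-→d15:-→d16:-→d17:-→d18:-→d19:-→d20:-→d21:-→d22:H1→d23:-→d24:-→d25:-→d26:-→d27:-→d28:H0→d29:-→d30:H1  best=H1
  + 20.0.0.0/7 (H4) depth=7
  ? 147.182.89.89  path d0:-→d1:-→d2:-→d3:-→d4:-→d5:-→d6:-→d7:-→d8:-→d9:-→d10:-→d11:-→d12:-→d13:-→d14:-→d15:-→d16:H2→d17:-→d18:-→d19:-→d20:H0→d21:-→d22:-→d23:-→d24:-→d25:-→d26:-→d27:-→d28:-→d29:-→d30:-→d31:-→d32:H1  best=H1
  - 20.0.0.0/7 clear@7

== LOOKUPS ==
["H2","H2","H1","H1","H1","no-route","H1","H1","H0","H0","H1","H1"]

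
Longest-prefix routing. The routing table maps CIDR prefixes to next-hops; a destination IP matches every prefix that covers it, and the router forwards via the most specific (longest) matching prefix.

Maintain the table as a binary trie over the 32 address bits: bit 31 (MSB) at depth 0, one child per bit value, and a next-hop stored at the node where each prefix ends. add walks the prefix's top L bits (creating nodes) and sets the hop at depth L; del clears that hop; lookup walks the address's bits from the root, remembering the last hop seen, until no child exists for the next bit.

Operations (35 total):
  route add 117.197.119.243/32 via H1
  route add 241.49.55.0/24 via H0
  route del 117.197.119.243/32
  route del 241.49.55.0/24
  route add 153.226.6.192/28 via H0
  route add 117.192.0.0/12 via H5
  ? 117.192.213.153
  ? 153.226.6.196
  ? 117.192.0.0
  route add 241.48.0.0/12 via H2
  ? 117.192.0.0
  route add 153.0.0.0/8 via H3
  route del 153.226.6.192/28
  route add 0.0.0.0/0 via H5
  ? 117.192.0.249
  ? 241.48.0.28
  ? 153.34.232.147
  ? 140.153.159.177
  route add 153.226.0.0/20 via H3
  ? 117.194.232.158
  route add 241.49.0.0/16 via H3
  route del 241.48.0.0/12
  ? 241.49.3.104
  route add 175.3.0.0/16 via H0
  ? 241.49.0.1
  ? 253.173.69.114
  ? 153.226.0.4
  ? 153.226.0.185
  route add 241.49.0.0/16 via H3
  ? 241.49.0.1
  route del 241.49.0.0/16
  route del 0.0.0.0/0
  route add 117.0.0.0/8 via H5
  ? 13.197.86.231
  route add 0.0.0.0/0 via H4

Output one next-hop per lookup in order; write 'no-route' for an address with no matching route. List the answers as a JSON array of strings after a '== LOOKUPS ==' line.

Trace:
  + 117.197.119.243/32 (H1) depth=32
  + 241.49.55.0/24 (H0) depth=24
  del 117.197.119.243/32 (clear depth 32)
  del 241.49.55.0/24 (clear depth 24)
  + 153.226.6.192/28 (H0) depth=28
  + 117.192.0.0/12 (H5) depth=12
  ? 117.192.213.153  path d0:-→d1:-→d2:-→d3:-→d4:-→d5:-→d6:-→d7:-→d8:-→d9:-→d10:-→d11:-→d12:H5→d13:-  best=H5
  ? 153.226.6.196  path d0:-→d1:-→d2:-→d3:-→d4:-→d5:-→d6:-→d7:-→d8:-→d9:-→d10:-→d11:-→d12:-→d13:-→d14:-→d15:-→d16:-→d17:-→d18:-→d19:-→d20:-→d21:-→d22:-→d23:-→d24:-→d25:-→d26:-→d27:-→d28:H0  best=H0
  ? 117.192.0.0  path d0:-→d1:-→d2:-→d3:-→d4:-→d5:-→d6:-→d7:-→d8:-→d9:-→d10:-→d11:-→d12:H5→d13:-  best=H5
  + 241.48.0.0/12 (H2) depth=12
  ? 117.192.0.0  path d0:-→d1:-→d2:-→d3:-→d4:-→d5:-→d6:-→d7:-→d8:-→d9:-→d10:-→d11:-→d12:H5→d13:-  best=H5
  + 153.0.0.0/8 (H3) depth=8
  del 153.226.6.192/28 (clear depth 28)
  + 0.0.0.0/0 (H5) depth=0
  ? 117.192.0.249  path d0:H5→d1:-→d2:-→d3:-→d4:-→d5:-→d6:-→d7:-→d8:-→d9:-→d10:-→d11:-→d12:H5→d13:-  best=H5
  ? 241.48.0.28  path d0:H5→d1:-→d2:-→d3:-→d4:-→d5:-→d6:-→d7:-→d8:-→d9:-→d10:-→d11:-→d12:H2→d13:-→d14:-→d15:-  best=H2
  ? 153.34.232.147  path d0:H5→d1:-→d2:-→d3:-→d4:-→d5:-→d6:-→d7:-→d8:H3  best=H3
  ? 140.153.159.177  path d0:H5→d1:-→d2:-→d3:-  best=H5
  + 153.226.0.0/20 (H3) depth=20
  ? 117.194.232.158  path d0:H5→d1:-→d2:-→d3:-→d4:-→d5:-→d6:-→d7:-→d8:-→d9:-→d10:-→d11:-→d12:H5→d13:-  best=H5
  + 241.49.0.0/16 (H3) depth=16
  del 241.48.0.0/12 (clear depth 12)
  ? 241.49.3.104  path d0:H5→d1:-→d2:-→d3:-→d4:-→d5:-→d6:-→d7:-→d8:-→d9:-→d10:-→d11:-→d12:-→d13:-→d14:-→d15:-→d16:H3→d17:-→d18:-  best=H3
  + 175.3.0.0/16 (H0) depth=16
  ? 241.49.0.1  path d0:H5→d1:-→d2:-→d3:-→d4:-→d5:-→d6:-→d7:-→d8:-→d9:-→d10:-→d11:-→d12:-→d13:-→d14:-→d15:-→d16:H3→d17:-→d18:-  best=H3
  ? 253.173.69.114  path d0:H5→d1:-→d2:-→d3:-→d4:-  best=H5
  ? 153.226.0.4  path d0:H5→d1:-→d2:-→d3:-→d4:-→d5:-→d6:-→d7:-→d8:H3→d9:-→d10:-→d11:-→d12:-→d13:-→d14:-→d15:-→d16:-→d17:-→d18:-→d19:-→d20:H3→d21:-  best=H3
  ? 153.226.0.185  path d0:H5→d1:-→d2:-→d3:-→d4:-→d5:-→d6:-→d7:-→d8:H3→d9:-→d10:-→d11:-→d12:-→d13:-→d14:-→d15:-→d16:-→d17:-→d18:-→d19:-→d20:H3→d21:-  best=H3
  + 241.49.0.0/16 (H3) depth=16
  ? 241.49.0.1  path d0:H5→d1:-→d2:-→d3:-→d4:-→d5:-→d6:-→d7:-→d8:-→d9:-→d10:-→d11:-→d12:-→d13:-→d14:-→d15:-→d16:H3→d17:-→d18:-  best=H3
  del 241.49.0.0/16 (clear depth 16)
  del 0.0.0.0/0 (clear depth 0)
  + 117.0.0.0/8 (H5) depth=8
  ? 13.197.86.231  path d0:-→d1:-  best=no-route
  + 0.0.0.0/0 (H4) depth=0

== LOOKUPS ==
["H5","H0","H5","H5","H5","H2","H3","H5","H5","H3","H3","H5","H3","H3","H3","no-route"]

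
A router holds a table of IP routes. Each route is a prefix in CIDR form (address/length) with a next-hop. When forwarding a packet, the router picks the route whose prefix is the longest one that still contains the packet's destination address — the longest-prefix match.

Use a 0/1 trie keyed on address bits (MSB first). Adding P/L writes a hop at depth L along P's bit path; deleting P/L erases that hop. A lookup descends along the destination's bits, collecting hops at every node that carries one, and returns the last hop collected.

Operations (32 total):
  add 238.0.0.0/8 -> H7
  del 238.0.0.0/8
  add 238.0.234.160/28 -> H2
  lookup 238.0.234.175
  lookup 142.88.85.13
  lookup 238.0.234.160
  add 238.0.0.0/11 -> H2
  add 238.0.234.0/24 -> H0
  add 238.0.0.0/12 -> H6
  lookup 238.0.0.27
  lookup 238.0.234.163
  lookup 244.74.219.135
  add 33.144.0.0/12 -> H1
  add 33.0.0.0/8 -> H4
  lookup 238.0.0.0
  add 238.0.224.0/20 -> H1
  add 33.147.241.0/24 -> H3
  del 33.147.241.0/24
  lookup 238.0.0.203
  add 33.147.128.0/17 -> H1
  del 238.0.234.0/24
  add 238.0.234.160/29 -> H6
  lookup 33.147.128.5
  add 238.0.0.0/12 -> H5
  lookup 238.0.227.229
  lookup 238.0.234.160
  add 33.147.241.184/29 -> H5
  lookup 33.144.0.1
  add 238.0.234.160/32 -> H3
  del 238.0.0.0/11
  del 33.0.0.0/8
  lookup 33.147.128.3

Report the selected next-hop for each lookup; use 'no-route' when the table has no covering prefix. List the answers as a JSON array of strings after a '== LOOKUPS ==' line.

Trace:
  add 238.0.0.0/8 -> H7 at depth 8
  - 238.0.0.0/8 clear@8
  add 238.0.234.160/28 -> H2 at depth 28
  ? 238.0.234.175  path d0:-→d1:-→d2:-→d3:-→d4:-→d5:-→d6:-→d7:-→d8:-→d9:-→d10:-→d11:-→d12:-→d13:-→d14:-→d15:-→d16:-→d17:-→d18:-→d19:-→d20:-→d21:-→d22:-→d23:-→d24:-→d25:-→d26:-→d27:-→d28:H2  best=H2
  ? 142.88.85.13  path d0:-→d1:-  best=no-route
  ? 238.0.234.160  path d0:-→d1:-→d2:-→d3:-→d4:-→d5:-→d6:-→d7:-→d8:-→d9:-→d10:-→d11:-→d12:-→d13:-→d14:-→d15:-→d16:-→d17:-→d18:-→d19:-→d20:-→d21:-→d22:-→d23:-→d24:-→d25:-→d26:-→d27:-→d28:H2  best=H2
  add 238.0.0.0/11 -> H2 at depth 11
  add 238.0.234.0/24 -> H0 at depth 24
  add 238.0.0.0/12 -> H6 at depth 12
  ? 238.0.0.27  path d0:-→d1:-→d2:-→d3:-→d4:-→d5:-→d6:-→d7:-→d8:-→d9:-→d10:-→d11:H2→d12:H6→d13:-→d14:-→d15:-→d16:-  best=H6
  ? 238.0.234.163  path d0:-→d1:-→d2:-→d3:-→d4:-→d5:-→d6:-→d7:-→d8:-→d9:-→d10:-→d11:H2→d12:H6→d13:-→d14:-→d15:-→d16:-→d17:-→d18:-→d19:-→d20:-→d21:-→d22:-→d23:-→d24:H0→d25:-→d26:-→d27:-→d28:H2  best=H2
  ? 244.74.219.135  path d0:-→d1:-→d2:-→d3:-  best=no-route
  add 33.144.0.0/12 -> H1 at depth 12
  add 33.0.0.0/8 -> H4 at depth 8
  ? 238.0.0.0  path d0:-→d1:-→d2:-→d3:-→d4:-→d5:-→d6:-→d7:-→d8:-→d9:-→d10:-→d11:H2→d12:H6→d13:-→d14:-→d15:-→d16:-  best=H6
  add 238.0.224.0/20 -> H1 at depth 20
  add 33.147.241.0/24 -> H3 at depth 24
  - 33.147.241.0/24 clear@24
  ? 238.0.0.203  path d0:-→d1:-→d2:-→d3:-→d4:-→d5:-→d6:-→d7:-→d8:-→d9:-→d10:-→d11:H2→d12:H6→d13:-→d14:-→d15:-→d16:-  best=H6
  add 33.147.128.0/17 -> H1 at depth 17
  - 238.0.234.0/24 clear@24
  add 238.0.234.160/29 -> H6 at depth 29
  ? 33.147.128.5  path d0:-→d1:-→d2:-→d3:-→d4:-→d5:-→d6:-→d7:-→d8:H4→d9:-→d10:-→d11:-→d12:H1→d13:-→d14:-→d15:-→d16:-→d17:H1  best=H1
  add 238.0.0.0/12 -> H5 at depth 12
  ? 238.0.227.229  path d0:-→d1:-→d2:-→d3:-→d4:-→d5:-→d6:-→d7:-→d8:-→d9:-→d10:-→d11:H2→d12:H5→d13:-→d14:-→d15:-→d16:-→d17:-→d18:-→d19:-→d20:H1  best=H1
  ? 238.0.234.160  path d0:-→d1:-→d2:-→d3:-→d4:-→d5:-→d6:-→d7:-→d8:-→d9:-→d10:-→d11:H2→d12:H5→d13:-→d14:-→d15:-→d16:-→d17:-→d18:-→d19:-→d20:H1→d21:-→d22:-→d23:-→d24:-→d25:-→d26:-→d27:-→d28:H2→d29:H6  best=H6
  add 33.147.241.184/29 -> H5 at depth 29
  ? 33.144.0.1  path d0:-→d1:-→d2:-→d3:-→d4:-→d5:-→d6:-→d7:-→d8:H4→d9:-→d10:-→d11:-→d12:H1→d13:-→d14:-  best=H1
  add 238.0.234.160/32 -> H3 at depth 32
  - 238.0.0.0/11 clear@11
  - 33.0.0.0/8 clear@8
  ? 33.147.128.3  path d0:-→d1:-→d2:-→d3:-→d4:-→d5:-→d6:-→d7:-→d8:-→d9:-→d10:-→d11:-→d12:H1→d13:-→d14:-→d15:-→d16:-→d17:H1  best=H1

== LOOKUPS ==
["H2","no-route","H2","H6","H2","no-route","H6","H6","H1","H1","H6","H1","H1"]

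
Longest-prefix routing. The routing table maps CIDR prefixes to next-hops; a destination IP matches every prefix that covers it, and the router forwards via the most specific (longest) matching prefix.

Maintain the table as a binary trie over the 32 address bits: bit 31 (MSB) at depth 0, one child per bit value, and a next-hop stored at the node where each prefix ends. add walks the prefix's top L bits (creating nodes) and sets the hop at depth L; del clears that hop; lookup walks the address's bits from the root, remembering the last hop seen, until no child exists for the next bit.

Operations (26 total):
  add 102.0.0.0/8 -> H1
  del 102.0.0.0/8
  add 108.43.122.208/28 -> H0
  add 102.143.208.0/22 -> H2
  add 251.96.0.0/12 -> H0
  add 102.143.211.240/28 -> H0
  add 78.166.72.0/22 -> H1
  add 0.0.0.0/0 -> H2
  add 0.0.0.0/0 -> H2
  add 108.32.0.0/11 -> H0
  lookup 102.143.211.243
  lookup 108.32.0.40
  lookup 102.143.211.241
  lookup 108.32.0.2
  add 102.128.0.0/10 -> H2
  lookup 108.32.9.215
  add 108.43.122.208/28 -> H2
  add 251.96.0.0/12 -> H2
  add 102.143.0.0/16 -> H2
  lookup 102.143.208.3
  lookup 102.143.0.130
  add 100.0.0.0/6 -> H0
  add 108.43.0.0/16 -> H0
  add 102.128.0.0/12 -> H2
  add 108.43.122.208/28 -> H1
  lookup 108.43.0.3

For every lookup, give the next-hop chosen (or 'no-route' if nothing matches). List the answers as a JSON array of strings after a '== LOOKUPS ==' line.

Process each operation:
  + 102.0.0.0/8 (H1) depth=8
  - 102.0.0.0/8 clear@8
  + 108.43.122.208/28 (H0) depth=28
  + 102.143.208.0/22 (H2) depth=22
  + 251.96.0.0/12 (H0) depth=12
  + 102.143.211.240/28 (H0) depth=28
  + 78.166.72.0/22 (H1) depth=22
  + 0.0.0.0/0 (H2) depth=0
  + 0.0.0.0/0 (H2) depth=0
  + 108.32.0.0/11 (H0) depth=11
  ? 102.143.211.243  path d0:H2→d1:-→d2:-→d3:-→d4:-→d5:-→d6:-→d7:-→d8:-→d9:-→d10:-→d11:-→d12:-→d13:-→d14:-→d15:-→d16:-→d17:-→d18:-→d19:-→d20:-→d21:-→d22:H2→d23:-→d24:-→d25:-→d26:-→d27:-→d28:H0  best=H0
  ? 108.32.0.40  path d0:H2→d1:-→d2:-→d3:-→d4:-→d5:-→d6:-→d7:-→d8:-→d9:-→d10:-→d11:H0→d12:-  best=H0
  ? 102.143.211.241  path d0:H2→d1:-→d2:-→d3:-→d4:-→d5:-→d6:-→d7:-→d8:-→d9:-→d10:-→d11:-→d12:-→d13:-→d14:-→d15:-→d16:-→d17:-→d18:-→d19:-→d20:-→d21:-→d22:H2→d23:-→d24:-→d25:-→d26:-→d27:-→d28:H0  best=H0
  ? 108.32.0.2  path d0:H2→d1:-→d2:-→d3:-→d4:-→d5:-→d6:-→d7:-→d8:-→d9:-→d10:-→d11:H0→d12:-  best=H0
  + 102.128.0.0/10 (H2) depth=10
  ? 108.32.9.215  path d0:H2→d1:-→d2:-→d3:-→d4:-→d5:-→d6:-→d7:-→d8:-→d9:-→d10:-→d11:H0→d12:-  best=H0
  + 108.43.122.208/28 (H2) depth=28
  + 251.96.0.0/12 (H2) depth=12
  + 102.143.0.0/16 (H2) depth=16
  ? 102.143.208.3  path d0:H2→d1:-→d2:-→d3:-→d4:-→d5:-→d6:-→d7:-→d8:-→d9:-→d10:H2→d11:-→d12:-→d13:-→d14:-→d15:-→d16:H2→d17:-→d18:-→d19:-→d20:-→d21:-→d22:H2  best=H2
  ? 102.143.0.130  path d0:H2→d1:-→d2:-→d3:-→d4:-→d5:-→d6:-→d7:-→d8:-→d9:-→d10:H2→d11:-→d12:-→d13:-→d14:-→d15:-→d16:H2  best=H2
  + 100.0.0.0/6 (H0) depth=6
  + 108.43.0.0/16 (H0) depth=16
  + 102.128.0.0/12 (H2) depth=12
  + 108.43.122.208/28 (H1) depth=28
  ? 108.43.0.3  path d0:H2→d1:-→d2:-→d3:-→d4:-→d5:-→d6:-→d7:-→d8:-→d9:-→d10:-→d11:H0→d12:-→d13:-→d14:-→d15:-→d16:H0→d17:-  best=H0

== LOOKUPS ==
["H0","H0","H0","H0","H0","H2","H2","H0"]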